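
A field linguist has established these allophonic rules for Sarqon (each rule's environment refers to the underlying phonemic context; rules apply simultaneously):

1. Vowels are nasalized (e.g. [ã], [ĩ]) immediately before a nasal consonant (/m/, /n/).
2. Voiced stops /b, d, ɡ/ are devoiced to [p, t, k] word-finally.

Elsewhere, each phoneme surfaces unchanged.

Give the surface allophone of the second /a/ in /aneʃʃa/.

/a/ (word-final): rule 1 targets it, but not before a nasal consonant → unchanged [a].

[a]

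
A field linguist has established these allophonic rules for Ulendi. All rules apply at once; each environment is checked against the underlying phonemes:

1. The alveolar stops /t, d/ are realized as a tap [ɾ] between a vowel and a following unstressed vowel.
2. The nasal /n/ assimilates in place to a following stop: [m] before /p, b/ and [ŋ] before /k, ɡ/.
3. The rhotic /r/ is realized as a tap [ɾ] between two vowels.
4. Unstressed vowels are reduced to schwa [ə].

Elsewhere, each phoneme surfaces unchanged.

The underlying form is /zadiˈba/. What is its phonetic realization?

/z/ (word-initial): no rule targets it → [z].
/a/ (between /z/ and /d/) occurs in an unstressed syllable → [ə] by rule 4.
/d/ — between /a/ and /i/, between a vowel and a following unstressed vowel — surfaces as [ɾ] (rule 1).
/i/ (between /d/ and /b/) occurs in an unstressed syllable → [ə] by rule 4.
/b/ — not in any rule's target class → [b].
/a/ (word-final): rule 4 targets it, but not in an unstressed syllable → unchanged [a].

[zəɾəˈba]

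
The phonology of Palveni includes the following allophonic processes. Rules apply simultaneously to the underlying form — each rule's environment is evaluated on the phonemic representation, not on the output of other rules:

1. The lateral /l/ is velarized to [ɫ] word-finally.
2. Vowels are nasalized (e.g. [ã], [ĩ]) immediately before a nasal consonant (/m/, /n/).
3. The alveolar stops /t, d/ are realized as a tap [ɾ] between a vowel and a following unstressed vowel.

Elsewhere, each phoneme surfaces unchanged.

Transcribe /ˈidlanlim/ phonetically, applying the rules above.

[ˈidlãnlĩm]

/i/ (word-initial): rule 2 targets it, but not before a nasal consonant → unchanged [i].
/d/ (between /i/ and /l/) is in the target of rule 3 but the environment (between a vowel and a following unstressed vowel) is not met → [d].
/l/ (between /d/ and /a/) fails the environment for rule 1, so it stays [l].
/a/ meets the environment for rule 2 (before a nasal consonant) → [ã].
/l/ (between /n/ and /i/) is in the target of rule 1 but the environment (word-finally) is not met → [l].
/i/ — between /l/ and /m/, before a nasal consonant — surfaces as [ĩ] (rule 2).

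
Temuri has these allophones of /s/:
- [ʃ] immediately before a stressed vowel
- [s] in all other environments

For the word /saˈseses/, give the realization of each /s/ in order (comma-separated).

Occurrence 1 (position 1): no conditioning environment matches → elsewhere allophone [s].
Occurrence 2 (position 3): immediately before a stressed vowel → [ʃ].
Occurrence 3 (position 5): no conditioning environment matches → elsewhere allophone [s].
Occurrence 4 (position 7): no conditioning environment matches → elsewhere allophone [s].

[s], [ʃ], [s], [s]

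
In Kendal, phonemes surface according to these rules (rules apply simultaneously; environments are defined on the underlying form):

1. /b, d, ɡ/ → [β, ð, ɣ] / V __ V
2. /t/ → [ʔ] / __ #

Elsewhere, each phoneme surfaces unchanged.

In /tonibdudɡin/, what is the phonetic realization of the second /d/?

[d]

/d/ (between /u/ and /ɡ/): rule 1 targets it, but not between two vowels → unchanged [d].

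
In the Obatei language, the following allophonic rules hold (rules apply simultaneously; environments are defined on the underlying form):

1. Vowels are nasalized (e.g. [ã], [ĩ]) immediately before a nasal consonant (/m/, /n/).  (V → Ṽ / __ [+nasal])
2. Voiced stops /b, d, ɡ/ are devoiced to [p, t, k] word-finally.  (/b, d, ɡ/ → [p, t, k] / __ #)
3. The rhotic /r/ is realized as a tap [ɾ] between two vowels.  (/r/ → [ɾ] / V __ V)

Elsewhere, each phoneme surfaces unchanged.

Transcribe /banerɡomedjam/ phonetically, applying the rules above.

/b/ (word-initial) fails the environment for rule 2, so it stays [b].
/a/ meets the environment for rule 1 (before a nasal consonant) → [ã].
/n/ (between /a/ and /e/): no rule targets it → [n].
/e/ (between /n/ and /r/): rule 1 targets it, but not before a nasal consonant → unchanged [e].
/r/ — between /e/ and /ɡ/; rule 3 does not apply here → [r].
/ɡ/ (between /r/ and /o/) fails the environment for rule 2, so it stays [ɡ].
/o/ — between /ɡ/ and /m/, before a nasal consonant — surfaces as [õ] (rule 1).
/m/ (between /o/ and /e/): no rule targets it → [m].
/e/ (between /m/ and /d/) fails the environment for rule 1, so it stays [e].
/d/ (between /e/ and /j/) fails the environment for rule 2, so it stays [d].
/j/ stays [j].
/a/ meets the environment for rule 1 (before a nasal consonant) → [ã].
/m/ (word-final) is unaffected → [m].

[bãnerɡõmedjãm]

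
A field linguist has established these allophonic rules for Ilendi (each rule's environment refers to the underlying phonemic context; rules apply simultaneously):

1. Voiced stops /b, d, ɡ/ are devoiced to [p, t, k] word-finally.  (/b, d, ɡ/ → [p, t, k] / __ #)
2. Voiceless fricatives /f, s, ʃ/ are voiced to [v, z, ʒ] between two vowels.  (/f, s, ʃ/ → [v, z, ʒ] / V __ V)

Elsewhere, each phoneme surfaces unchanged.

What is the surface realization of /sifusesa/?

/s/ (word-initial): rule 2 targets it, but not between two vowels → unchanged [s].
/i/ — not in any rule's target class → [i].
/f/ (between /i/ and /u/) occurs between two vowels → [v] by rule 2.
/u/ — not in any rule's target class → [u].
/s/ (between /u/ and /e/): between two vowels, so rule 2 applies → [z].
/e/ — not in any rule's target class → [e].
Rule 2 applies to /s/ (between /e/ and /a/: between two vowels) → [z].
/a/ stays [a].

[sivuzeza]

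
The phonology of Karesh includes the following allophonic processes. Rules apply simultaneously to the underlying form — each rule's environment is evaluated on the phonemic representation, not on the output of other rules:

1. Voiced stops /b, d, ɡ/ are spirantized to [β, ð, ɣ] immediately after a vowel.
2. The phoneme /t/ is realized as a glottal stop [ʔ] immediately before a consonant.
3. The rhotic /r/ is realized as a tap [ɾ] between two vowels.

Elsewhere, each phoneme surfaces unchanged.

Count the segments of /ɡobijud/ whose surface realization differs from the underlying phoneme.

Segments that undergo a rule: /b/ → [β] (rule 1); /d/ → [ð] (rule 1).
All other segments surface unchanged.

2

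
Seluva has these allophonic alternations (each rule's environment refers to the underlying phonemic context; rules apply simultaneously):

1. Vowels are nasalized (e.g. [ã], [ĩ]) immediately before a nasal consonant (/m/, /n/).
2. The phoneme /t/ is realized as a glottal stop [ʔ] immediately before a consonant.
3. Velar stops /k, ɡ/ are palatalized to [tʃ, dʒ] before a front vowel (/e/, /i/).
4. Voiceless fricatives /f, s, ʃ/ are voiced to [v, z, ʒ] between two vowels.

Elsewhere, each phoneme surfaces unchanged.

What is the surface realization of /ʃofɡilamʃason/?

[ʃofdʒilãmʃazõn]

/ʃ/ (word-initial): rule 4 targets it, but not between two vowels → unchanged [ʃ].
/o/ (between /ʃ/ and /f/) is in the target of rule 1 but the environment (before a nasal consonant) is not met → [o].
/f/ (between /o/ and /ɡ/) is in the target of rule 4 but the environment (between two vowels) is not met → [f].
/ɡ/ meets the environment for rule 3 (before a front vowel) → [dʒ].
/i/ (between /ɡ/ and /l/) fails the environment for rule 1, so it stays [i].
/l/ (between /i/ and /a/): no rule targets it → [l].
/a/ (between /l/ and /m/) occurs before a nasal consonant → [ã] by rule 1.
/m/ (between /a/ and /ʃ/): no rule targets it → [m].
/ʃ/ (between /m/ and /a/): rule 4 targets it, but not between two vowels → unchanged [ʃ].
/a/ (between /ʃ/ and /s/) is in the target of rule 1 but the environment (before a nasal consonant) is not met → [a].
/s/ (between /a/ and /o/): between two vowels, so rule 4 applies → [z].
/o/ (between /s/ and /n/) occurs before a nasal consonant → [õ] by rule 1.
/n/ — not in any rule's target class → [n].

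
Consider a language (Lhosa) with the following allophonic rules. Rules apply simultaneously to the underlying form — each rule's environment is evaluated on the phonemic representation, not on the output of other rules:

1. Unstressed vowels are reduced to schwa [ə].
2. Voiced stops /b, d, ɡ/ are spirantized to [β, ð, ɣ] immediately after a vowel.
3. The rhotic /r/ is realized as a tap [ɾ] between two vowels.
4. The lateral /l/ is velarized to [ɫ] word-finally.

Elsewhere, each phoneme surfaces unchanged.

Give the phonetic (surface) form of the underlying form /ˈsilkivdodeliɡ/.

/s/ stays [s].
/i/ (between /s/ and /l/): rule 1 targets it, but not in an unstressed syllable → unchanged [i].
/l/ (between /i/ and /k/): rule 4 targets it, but not word-finally → unchanged [l].
/k/ — not in any rule's target class → [k].
/i/ — between /k/ and /v/, in an unstressed syllable — surfaces as [ə] (rule 1).
/v/ (between /i/ and /d/) is unaffected → [v].
/d/ — between /v/ and /o/; rule 2 does not apply here → [d].
/o/ — between /d/ and /d/, in an unstressed syllable — surfaces as [ə] (rule 1).
Rule 2 applies to /d/ (between /o/ and /e/: immediately after a vowel) → [ð].
/e/ — between /d/ and /l/, in an unstressed syllable — surfaces as [ə] (rule 1).
/l/ (between /e/ and /i/) fails the environment for rule 4, so it stays [l].
/i/ (between /l/ and /ɡ/) occurs in an unstressed syllable → [ə] by rule 1.
/ɡ/ meets the environment for rule 2 (immediately after a vowel) → [ɣ].

[ˈsilkəvdəðələɣ]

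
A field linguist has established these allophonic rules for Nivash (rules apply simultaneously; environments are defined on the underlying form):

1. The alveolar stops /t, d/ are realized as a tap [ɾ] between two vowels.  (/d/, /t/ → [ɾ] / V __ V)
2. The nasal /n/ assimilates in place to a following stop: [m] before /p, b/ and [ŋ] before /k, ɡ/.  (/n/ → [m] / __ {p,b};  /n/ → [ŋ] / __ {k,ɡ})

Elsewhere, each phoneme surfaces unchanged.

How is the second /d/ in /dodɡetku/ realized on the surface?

/d/ (between /o/ and /ɡ/) fails the environment for rule 1, so it stays [d].

[d]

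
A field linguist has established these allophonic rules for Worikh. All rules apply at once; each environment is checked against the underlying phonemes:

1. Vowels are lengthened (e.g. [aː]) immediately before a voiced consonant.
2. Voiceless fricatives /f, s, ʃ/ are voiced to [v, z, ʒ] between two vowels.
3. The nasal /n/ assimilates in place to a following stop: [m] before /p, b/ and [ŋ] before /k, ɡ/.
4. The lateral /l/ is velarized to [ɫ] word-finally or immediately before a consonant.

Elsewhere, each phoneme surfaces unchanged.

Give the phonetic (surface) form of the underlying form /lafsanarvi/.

/l/ (word-initial) fails the environment for rule 4, so it stays [l].
/a/ (between /l/ and /f/) fails the environment for rule 1, so it stays [a].
/f/ (between /a/ and /s/) fails the environment for rule 2, so it stays [f].
/s/ — between /f/ and /a/; rule 2 does not apply here → [s].
/a/ (between /s/ and /n/): before a voiced consonant, so rule 1 applies → [aː].
/n/ (between /a/ and /a/) fails the environment for rule 3, so it stays [n].
/a/ (between /n/ and /r/) occurs before a voiced consonant → [aː] by rule 1.
/r/ (between /a/ and /v/) is unaffected → [r].
/v/ (between /r/ and /i/) is unaffected → [v].
/i/ (word-final) fails the environment for rule 1, so it stays [i].

[lafsaːnaːrvi]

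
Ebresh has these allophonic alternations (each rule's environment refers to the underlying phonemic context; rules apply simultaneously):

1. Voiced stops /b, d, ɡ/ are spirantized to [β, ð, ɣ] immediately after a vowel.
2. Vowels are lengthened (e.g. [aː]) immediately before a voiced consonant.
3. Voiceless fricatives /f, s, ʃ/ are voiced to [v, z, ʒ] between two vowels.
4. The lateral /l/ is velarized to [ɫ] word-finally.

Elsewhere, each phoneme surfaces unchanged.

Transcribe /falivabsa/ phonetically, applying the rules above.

/f/ (word-initial) fails the environment for rule 3, so it stays [f].
Rule 2 applies to /a/ (between /f/ and /l/: before a voiced consonant) → [aː].
/l/ (between /a/ and /i/) is in the target of rule 4 but the environment (word-finally) is not met → [l].
/i/ meets the environment for rule 2 (before a voiced consonant) → [iː].
/v/ (between /i/ and /a/): no rule targets it → [v].
/a/ meets the environment for rule 2 (before a voiced consonant) → [aː].
/b/ (between /a/ and /s/) occurs immediately after a vowel → [β] by rule 1.
/s/ — between /b/ and /a/; rule 3 does not apply here → [s].
/a/ (word-final) is in the target of rule 2 but the environment (before a voiced consonant) is not met → [a].

[faːliːvaːβsa]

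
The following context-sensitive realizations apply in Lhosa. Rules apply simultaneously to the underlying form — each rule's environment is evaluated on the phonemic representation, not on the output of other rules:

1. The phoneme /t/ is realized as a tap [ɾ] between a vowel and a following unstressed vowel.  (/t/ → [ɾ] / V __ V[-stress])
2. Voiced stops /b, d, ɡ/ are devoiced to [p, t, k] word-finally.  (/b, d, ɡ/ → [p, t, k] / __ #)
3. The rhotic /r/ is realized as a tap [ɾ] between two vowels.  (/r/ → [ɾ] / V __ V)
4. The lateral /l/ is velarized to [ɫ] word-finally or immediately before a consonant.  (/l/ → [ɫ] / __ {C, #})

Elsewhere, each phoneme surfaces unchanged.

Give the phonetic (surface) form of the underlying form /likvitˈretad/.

/l/ — word-initial; rule 4 does not apply here → [l].
/i/ (between /l/ and /k/): no rule targets it → [i].
/k/ — not in any rule's target class → [k].
/v/ (between /k/ and /i/) is unaffected → [v].
/i/ (between /v/ and /t/): no rule targets it → [i].
/t/ (between /i/ and /r/) fails the environment for rule 1, so it stays [t].
/r/ — between /t/ and /e/; rule 3 does not apply here → [r].
/e/ stays [e].
Rule 1 applies to /t/ (between /e/ and /a/: between a vowel and a following unstressed vowel) → [ɾ].
/a/ (between /t/ and /d/) is unaffected → [a].
/d/ (word-final): word-finally, so rule 2 applies → [t].

[likvitˈreɾat]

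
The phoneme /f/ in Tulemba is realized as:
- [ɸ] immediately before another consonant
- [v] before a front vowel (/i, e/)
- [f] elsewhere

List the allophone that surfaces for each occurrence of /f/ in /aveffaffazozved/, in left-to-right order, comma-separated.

Occurrence 1 (position 4): immediately before another consonant → [ɸ].
Occurrence 2 (position 5): no conditioning environment matches → elsewhere allophone [f].
Occurrence 3 (position 7): immediately before another consonant → [ɸ].
Occurrence 4 (position 8): no conditioning environment matches → elsewhere allophone [f].

[ɸ], [f], [ɸ], [f]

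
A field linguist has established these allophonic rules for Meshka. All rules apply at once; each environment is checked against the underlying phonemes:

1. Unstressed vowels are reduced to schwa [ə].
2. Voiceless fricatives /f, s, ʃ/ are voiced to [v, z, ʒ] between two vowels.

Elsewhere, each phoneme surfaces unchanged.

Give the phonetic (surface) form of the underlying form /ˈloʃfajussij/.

/l/ stays [l].
/o/ — between /l/ and /ʃ/; rule 1 does not apply here → [o].
/ʃ/ (between /o/ and /f/): rule 2 targets it, but not between two vowels → unchanged [ʃ].
/f/ — between /ʃ/ and /a/; rule 2 does not apply here → [f].
/a/ — between /f/ and /j/, in an unstressed syllable — surfaces as [ə] (rule 1).
/j/ (between /a/ and /u/): no rule targets it → [j].
/u/ (between /j/ and /s/) occurs in an unstressed syllable → [ə] by rule 1.
/s/ (between /u/ and /s/) fails the environment for rule 2, so it stays [s].
/s/ (between /s/ and /i/): rule 2 targets it, but not between two vowels → unchanged [s].
/i/ (between /s/ and /j/) occurs in an unstressed syllable → [ə] by rule 1.
/j/ (word-final) is unaffected → [j].

[ˈloʃfəjəssəj]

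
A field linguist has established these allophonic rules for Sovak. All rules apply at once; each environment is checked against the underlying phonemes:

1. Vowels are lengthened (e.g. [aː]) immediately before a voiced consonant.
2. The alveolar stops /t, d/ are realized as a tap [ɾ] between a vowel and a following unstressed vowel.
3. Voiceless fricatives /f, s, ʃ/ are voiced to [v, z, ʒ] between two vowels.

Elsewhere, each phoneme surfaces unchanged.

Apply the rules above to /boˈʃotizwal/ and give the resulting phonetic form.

/o/ (between /b/ and /ʃ/): rule 1 targets it, but not before a voiced consonant → unchanged [o].
/ʃ/ (between /o/ and /o/) occurs between two vowels → [ʒ] by rule 3.
/o/ (between /ʃ/ and /t/) is in the target of rule 1 but the environment (before a voiced consonant) is not met → [o].
/t/ meets the environment for rule 2 (between a vowel and a following unstressed vowel) → [ɾ].
/i/ (between /t/ and /z/): before a voiced consonant, so rule 1 applies → [iː].
/a/ (between /w/ and /l/): before a voiced consonant, so rule 1 applies → [aː].

[boˈʒoɾiːzwaːl]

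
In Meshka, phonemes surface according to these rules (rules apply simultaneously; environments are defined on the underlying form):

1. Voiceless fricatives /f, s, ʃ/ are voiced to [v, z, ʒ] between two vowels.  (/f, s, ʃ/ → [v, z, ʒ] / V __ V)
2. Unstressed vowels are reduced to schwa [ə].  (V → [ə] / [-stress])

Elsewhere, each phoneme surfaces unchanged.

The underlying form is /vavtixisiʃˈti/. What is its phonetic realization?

[vəvtəxəzəʃˈti]

/a/ (between /v/ and /v/) occurs in an unstressed syllable → [ə] by rule 2.
/i/ (between /t/ and /x/): in an unstressed syllable, so rule 2 applies → [ə].
/i/ (between /x/ and /s/) occurs in an unstressed syllable → [ə] by rule 2.
/s/ (between /i/ and /i/): between two vowels, so rule 1 applies → [z].
/i/ meets the environment for rule 2 (in an unstressed syllable) → [ə].
/ʃ/ (between /i/ and /t/): rule 1 targets it, but not between two vowels → unchanged [ʃ].
/i/ (word-final) fails the environment for rule 2, so it stays [i].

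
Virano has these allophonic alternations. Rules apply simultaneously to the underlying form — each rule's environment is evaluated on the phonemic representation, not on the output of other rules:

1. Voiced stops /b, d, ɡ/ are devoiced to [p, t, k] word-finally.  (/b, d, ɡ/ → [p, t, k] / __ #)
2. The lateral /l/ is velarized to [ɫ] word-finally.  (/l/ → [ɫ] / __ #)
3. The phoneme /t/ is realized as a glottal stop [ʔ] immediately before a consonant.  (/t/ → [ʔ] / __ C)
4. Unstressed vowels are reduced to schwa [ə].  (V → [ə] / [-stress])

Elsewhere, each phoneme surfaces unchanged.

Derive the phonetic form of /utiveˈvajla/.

[ətəvəˈvajlə]

/u/ meets the environment for rule 4 (in an unstressed syllable) → [ə].
/t/ (between /u/ and /i/): rule 3 targets it, but not immediately before a consonant → unchanged [t].
/i/ (between /t/ and /v/) occurs in an unstressed syllable → [ə] by rule 4.
/v/ (between /i/ and /e/) is unaffected → [v].
/e/ (between /v/ and /v/): in an unstressed syllable, so rule 4 applies → [ə].
/v/ stays [v].
/a/ (between /v/ and /j/): rule 4 targets it, but not in an unstressed syllable → unchanged [a].
/j/ (between /a/ and /l/): no rule targets it → [j].
/l/ (between /j/ and /a/) fails the environment for rule 2, so it stays [l].
/a/ (word-final): in an unstressed syllable, so rule 4 applies → [ə].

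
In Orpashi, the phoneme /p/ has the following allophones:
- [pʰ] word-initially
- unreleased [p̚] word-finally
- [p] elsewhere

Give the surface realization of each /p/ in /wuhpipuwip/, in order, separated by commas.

Occurrence 1 (position 4): no conditioning environment matches → elsewhere allophone [p].
Occurrence 2 (position 6): no conditioning environment matches → elsewhere allophone [p].
Occurrence 3 (position 10): word-finally → [p̚].

[p], [p], [p̚]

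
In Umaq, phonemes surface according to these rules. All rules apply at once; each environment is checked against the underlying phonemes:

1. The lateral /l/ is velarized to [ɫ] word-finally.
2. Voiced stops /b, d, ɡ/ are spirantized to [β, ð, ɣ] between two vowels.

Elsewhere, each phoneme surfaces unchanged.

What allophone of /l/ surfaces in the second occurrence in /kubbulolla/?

/l/ (between /o/ and /l/): rule 1 targets it, but not word-finally → unchanged [l].

[l]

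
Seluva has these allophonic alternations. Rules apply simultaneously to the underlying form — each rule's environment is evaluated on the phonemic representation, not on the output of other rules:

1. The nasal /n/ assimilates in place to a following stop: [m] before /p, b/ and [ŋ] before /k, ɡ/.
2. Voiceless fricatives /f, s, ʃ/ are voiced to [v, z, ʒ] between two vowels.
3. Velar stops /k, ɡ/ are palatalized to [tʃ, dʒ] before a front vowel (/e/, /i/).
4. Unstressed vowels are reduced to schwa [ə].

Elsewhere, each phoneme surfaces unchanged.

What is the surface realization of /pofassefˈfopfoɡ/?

[pəvəssəfˈfopfəɡ]

/o/ (between /p/ and /f/): in an unstressed syllable, so rule 4 applies → [ə].
/f/ meets the environment for rule 2 (between two vowels) → [v].
/a/ meets the environment for rule 4 (in an unstressed syllable) → [ə].
/s/ (between /a/ and /s/) fails the environment for rule 2, so it stays [s].
/s/ (between /s/ and /e/) is in the target of rule 2 but the environment (between two vowels) is not met → [s].
/e/ meets the environment for rule 4 (in an unstressed syllable) → [ə].
/f/ (between /e/ and /f/): rule 2 targets it, but not between two vowels → unchanged [f].
/f/ (between /f/ and /o/) is in the target of rule 2 but the environment (between two vowels) is not met → [f].
/o/ — between /f/ and /p/; rule 4 does not apply here → [o].
/f/ — between /p/ and /o/; rule 2 does not apply here → [f].
Rule 4 applies to /o/ (between /f/ and /ɡ/: in an unstressed syllable) → [ə].
/ɡ/ (word-final) is in the target of rule 3 but the environment (before a front vowel) is not met → [ɡ].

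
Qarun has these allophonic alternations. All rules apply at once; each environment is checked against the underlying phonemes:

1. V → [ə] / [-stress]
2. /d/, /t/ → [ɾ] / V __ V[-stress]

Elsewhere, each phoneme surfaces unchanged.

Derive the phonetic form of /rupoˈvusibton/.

/r/ stays [r].
/u/ (between /r/ and /p/) occurs in an unstressed syllable → [ə] by rule 1.
/p/ stays [p].
/o/ — between /p/ and /v/, in an unstressed syllable — surfaces as [ə] (rule 1).
/v/ — not in any rule's target class → [v].
/u/ (between /v/ and /s/) is in the target of rule 1 but the environment (in an unstressed syllable) is not met → [u].
/s/ stays [s].
/i/ — between /s/ and /b/, in an unstressed syllable — surfaces as [ə] (rule 1).
/b/ stays [b].
/t/ — between /b/ and /o/; rule 2 does not apply here → [t].
/o/ — between /t/ and /n/, in an unstressed syllable — surfaces as [ə] (rule 1).
/n/ (word-final): no rule targets it → [n].

[rəpəˈvusəbtən]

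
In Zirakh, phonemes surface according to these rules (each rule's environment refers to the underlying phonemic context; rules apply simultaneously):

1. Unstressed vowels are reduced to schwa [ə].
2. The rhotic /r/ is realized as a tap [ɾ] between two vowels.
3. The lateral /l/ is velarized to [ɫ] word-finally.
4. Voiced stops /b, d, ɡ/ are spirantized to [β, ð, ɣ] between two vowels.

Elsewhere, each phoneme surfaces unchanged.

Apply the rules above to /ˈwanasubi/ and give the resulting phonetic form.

/w/ stays [w].
/a/ (between /w/ and /n/) is in the target of rule 1 but the environment (in an unstressed syllable) is not met → [a].
/n/ (between /a/ and /a/) is unaffected → [n].
/a/ (between /n/ and /s/) occurs in an unstressed syllable → [ə] by rule 1.
/s/ (between /a/ and /u/): no rule targets it → [s].
/u/ (between /s/ and /b/): in an unstressed syllable, so rule 1 applies → [ə].
/b/ meets the environment for rule 4 (between two vowels) → [β].
/i/ — word-final, in an unstressed syllable — surfaces as [ə] (rule 1).

[ˈwanəsəβə]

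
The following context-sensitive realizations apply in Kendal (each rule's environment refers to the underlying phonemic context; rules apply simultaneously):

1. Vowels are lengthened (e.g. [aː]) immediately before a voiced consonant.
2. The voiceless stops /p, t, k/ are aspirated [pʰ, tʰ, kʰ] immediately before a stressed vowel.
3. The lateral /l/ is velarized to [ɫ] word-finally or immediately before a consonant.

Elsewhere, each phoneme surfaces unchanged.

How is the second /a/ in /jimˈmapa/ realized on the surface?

/a/ — word-final; rule 1 does not apply here → [a].

[a]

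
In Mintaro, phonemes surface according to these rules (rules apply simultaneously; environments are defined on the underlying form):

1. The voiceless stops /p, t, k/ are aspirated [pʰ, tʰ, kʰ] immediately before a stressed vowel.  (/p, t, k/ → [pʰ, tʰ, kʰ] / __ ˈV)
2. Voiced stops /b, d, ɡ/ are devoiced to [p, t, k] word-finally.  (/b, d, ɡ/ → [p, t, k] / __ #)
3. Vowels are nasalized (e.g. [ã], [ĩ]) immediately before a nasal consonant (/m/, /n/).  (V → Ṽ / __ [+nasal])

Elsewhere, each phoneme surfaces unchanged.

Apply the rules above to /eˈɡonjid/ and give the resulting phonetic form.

/e/ — word-initial; rule 3 does not apply here → [e].
/ɡ/ (between /e/ and /o/) fails the environment for rule 2, so it stays [ɡ].
/o/ — between /ɡ/ and /n/, before a nasal consonant — surfaces as [õ] (rule 3).
/n/ stays [n].
/j/ stays [j].
/i/ — between /j/ and /d/; rule 3 does not apply here → [i].
/d/ (word-final): word-finally, so rule 2 applies → [t].

[eˈɡõnjit]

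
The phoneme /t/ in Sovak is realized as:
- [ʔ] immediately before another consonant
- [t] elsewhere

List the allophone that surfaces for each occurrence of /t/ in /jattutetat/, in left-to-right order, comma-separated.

[ʔ], [t], [t], [t], [t]

Occurrence 1 (position 3): immediately before another consonant → [ʔ].
Occurrence 2 (position 4): no conditioning environment matches → elsewhere allophone [t].
Occurrence 3 (position 6): no conditioning environment matches → elsewhere allophone [t].
Occurrence 4 (position 8): no conditioning environment matches → elsewhere allophone [t].
Occurrence 5 (position 10): no conditioning environment matches → elsewhere allophone [t].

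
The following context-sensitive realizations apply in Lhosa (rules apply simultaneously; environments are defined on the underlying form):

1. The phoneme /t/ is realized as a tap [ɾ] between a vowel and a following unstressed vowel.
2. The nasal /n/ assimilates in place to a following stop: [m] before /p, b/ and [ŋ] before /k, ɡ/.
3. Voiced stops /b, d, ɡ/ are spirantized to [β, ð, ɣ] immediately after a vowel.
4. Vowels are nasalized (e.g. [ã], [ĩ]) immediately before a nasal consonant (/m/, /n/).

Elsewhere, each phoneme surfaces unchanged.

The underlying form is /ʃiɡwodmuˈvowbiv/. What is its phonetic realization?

[ʃiɣwoðmuˈvowbiv]

/ʃ/ (word-initial): no rule targets it → [ʃ].
/i/ — between /ʃ/ and /ɡ/; rule 4 does not apply here → [i].
/ɡ/ — between /i/ and /w/, immediately after a vowel — surfaces as [ɣ] (rule 3).
/w/ (between /ɡ/ and /o/) is unaffected → [w].
/o/ (between /w/ and /d/) is in the target of rule 4 but the environment (before a nasal consonant) is not met → [o].
/d/ — between /o/ and /m/, immediately after a vowel — surfaces as [ð] (rule 3).
/m/ (between /d/ and /u/): no rule targets it → [m].
/u/ — between /m/ and /v/; rule 4 does not apply here → [u].
/v/ — not in any rule's target class → [v].
/o/ (between /v/ and /w/): rule 4 targets it, but not before a nasal consonant → unchanged [o].
/w/ (between /o/ and /b/): no rule targets it → [w].
/b/ — between /w/ and /i/; rule 3 does not apply here → [b].
/i/ (between /b/ and /v/): rule 4 targets it, but not before a nasal consonant → unchanged [i].
/v/ (word-final): no rule targets it → [v].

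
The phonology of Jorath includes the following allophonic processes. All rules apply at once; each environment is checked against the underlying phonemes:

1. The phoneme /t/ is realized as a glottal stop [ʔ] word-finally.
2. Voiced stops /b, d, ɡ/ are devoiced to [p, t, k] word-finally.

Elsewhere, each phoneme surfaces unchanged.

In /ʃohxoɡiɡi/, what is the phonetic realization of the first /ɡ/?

/ɡ/ — between /o/ and /i/; rule 2 does not apply here → [ɡ].

[ɡ]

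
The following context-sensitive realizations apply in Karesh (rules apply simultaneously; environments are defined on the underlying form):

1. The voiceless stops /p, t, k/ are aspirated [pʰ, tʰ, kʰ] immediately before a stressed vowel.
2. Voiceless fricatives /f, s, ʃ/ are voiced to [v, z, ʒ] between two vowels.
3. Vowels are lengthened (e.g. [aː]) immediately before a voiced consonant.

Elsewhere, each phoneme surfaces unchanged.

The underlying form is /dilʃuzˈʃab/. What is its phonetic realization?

Rule 3 applies to /i/ (between /d/ and /l/: before a voiced consonant) → [iː].
/ʃ/ — between /l/ and /u/; rule 2 does not apply here → [ʃ].
/u/ — between /ʃ/ and /z/, before a voiced consonant — surfaces as [uː] (rule 3).
/ʃ/ (between /z/ and /a/) is in the target of rule 2 but the environment (between two vowels) is not met → [ʃ].
/a/ (between /ʃ/ and /b/) occurs before a voiced consonant → [aː] by rule 3.

[diːlʃuːzˈʃaːb]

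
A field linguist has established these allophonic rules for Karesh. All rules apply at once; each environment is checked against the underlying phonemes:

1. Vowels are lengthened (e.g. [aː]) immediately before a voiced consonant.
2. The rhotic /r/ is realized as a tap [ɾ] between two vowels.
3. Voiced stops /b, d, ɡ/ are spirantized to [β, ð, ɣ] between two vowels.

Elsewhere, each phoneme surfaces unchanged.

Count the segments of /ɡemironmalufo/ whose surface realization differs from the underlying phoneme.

5

Segments that undergo a rule: /e/ → [eː] (rule 1); /i/ → [iː] (rule 1); /r/ → [ɾ] (rule 2); /o/ → [oː] (rule 1); /a/ → [aː] (rule 1).
All other segments surface unchanged.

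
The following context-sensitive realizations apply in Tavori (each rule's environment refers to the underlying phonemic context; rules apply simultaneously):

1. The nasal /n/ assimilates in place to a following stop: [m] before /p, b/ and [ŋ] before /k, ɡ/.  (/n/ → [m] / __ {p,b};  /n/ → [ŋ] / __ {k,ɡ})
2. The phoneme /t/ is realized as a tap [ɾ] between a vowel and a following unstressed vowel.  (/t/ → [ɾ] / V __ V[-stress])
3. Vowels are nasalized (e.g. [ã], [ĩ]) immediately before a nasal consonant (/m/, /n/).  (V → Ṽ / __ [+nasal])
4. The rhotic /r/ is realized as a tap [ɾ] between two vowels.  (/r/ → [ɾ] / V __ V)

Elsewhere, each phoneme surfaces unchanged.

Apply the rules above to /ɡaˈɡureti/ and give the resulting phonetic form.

/a/ (between /ɡ/ and /ɡ/) is in the target of rule 3 but the environment (before a nasal consonant) is not met → [a].
/u/ (between /ɡ/ and /r/): rule 3 targets it, but not before a nasal consonant → unchanged [u].
Rule 4 applies to /r/ (between /u/ and /e/: between two vowels) → [ɾ].
/e/ (between /r/ and /t/) is in the target of rule 3 but the environment (before a nasal consonant) is not met → [e].
/t/ (between /e/ and /i/) occurs between a vowel and a following unstressed vowel → [ɾ] by rule 2.
/i/ — word-final; rule 3 does not apply here → [i].

[ɡaˈɡuɾeɾi]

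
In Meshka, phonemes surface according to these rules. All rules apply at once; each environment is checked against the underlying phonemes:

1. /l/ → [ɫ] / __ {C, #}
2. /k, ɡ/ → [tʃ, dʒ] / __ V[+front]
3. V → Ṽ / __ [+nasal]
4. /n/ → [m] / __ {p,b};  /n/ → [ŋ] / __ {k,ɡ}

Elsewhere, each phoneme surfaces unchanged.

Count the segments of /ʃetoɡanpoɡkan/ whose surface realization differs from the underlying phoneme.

3

Segments that undergo a rule: /a/ → [ã] (rule 3); /n/ → [m] (rule 4); /a/ → [ã] (rule 3).
All other segments surface unchanged.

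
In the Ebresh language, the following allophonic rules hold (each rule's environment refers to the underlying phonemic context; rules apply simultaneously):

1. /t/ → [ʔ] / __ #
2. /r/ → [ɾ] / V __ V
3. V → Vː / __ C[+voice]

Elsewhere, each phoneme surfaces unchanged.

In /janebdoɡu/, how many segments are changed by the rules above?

3

Segments that undergo a rule: /a/ → [aː] (rule 3); /e/ → [eː] (rule 3); /o/ → [oː] (rule 3).
All other segments surface unchanged.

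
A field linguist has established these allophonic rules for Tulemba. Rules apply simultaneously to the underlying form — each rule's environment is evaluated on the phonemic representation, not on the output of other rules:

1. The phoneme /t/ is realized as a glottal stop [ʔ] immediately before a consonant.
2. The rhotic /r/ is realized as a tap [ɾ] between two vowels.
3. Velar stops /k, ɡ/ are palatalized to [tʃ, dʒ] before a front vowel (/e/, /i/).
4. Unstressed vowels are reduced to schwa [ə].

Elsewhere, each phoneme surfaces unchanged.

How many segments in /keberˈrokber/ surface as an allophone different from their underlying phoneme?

4

Segments that undergo a rule: /k/ → [tʃ] (rule 3); /e/ → [ə] (rule 4); /e/ → [ə] (rule 4); /e/ → [ə] (rule 4).
All other segments surface unchanged.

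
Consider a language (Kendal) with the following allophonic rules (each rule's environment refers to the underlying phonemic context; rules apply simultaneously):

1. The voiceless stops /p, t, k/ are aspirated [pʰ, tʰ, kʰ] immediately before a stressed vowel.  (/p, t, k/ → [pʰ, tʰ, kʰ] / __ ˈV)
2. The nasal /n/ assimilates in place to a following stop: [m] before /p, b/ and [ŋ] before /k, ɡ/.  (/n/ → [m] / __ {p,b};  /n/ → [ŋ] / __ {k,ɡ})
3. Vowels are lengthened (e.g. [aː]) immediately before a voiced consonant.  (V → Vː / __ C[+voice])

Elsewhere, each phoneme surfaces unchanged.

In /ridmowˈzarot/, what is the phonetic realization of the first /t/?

/t/ — word-final; rule 1 does not apply here → [t].

[t]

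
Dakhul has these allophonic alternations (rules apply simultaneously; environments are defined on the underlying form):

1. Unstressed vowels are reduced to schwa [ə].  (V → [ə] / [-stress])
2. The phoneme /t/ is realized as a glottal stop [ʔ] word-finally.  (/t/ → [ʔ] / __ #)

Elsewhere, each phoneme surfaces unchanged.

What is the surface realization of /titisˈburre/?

/t/ (word-initial) fails the environment for rule 2, so it stays [t].
/i/ (between /t/ and /t/) occurs in an unstressed syllable → [ə] by rule 1.
/t/ (between /i/ and /i/) is in the target of rule 2 but the environment (word-finally) is not met → [t].
/i/ — between /t/ and /s/, in an unstressed syllable — surfaces as [ə] (rule 1).
/s/ (between /i/ and /b/): no rule targets it → [s].
/b/ stays [b].
/u/ (between /b/ and /r/): rule 1 targets it, but not in an unstressed syllable → unchanged [u].
/r/ (between /u/ and /r/) is unaffected → [r].
/r/ (between /r/ and /e/) is unaffected → [r].
/e/ — word-final, in an unstressed syllable — surfaces as [ə] (rule 1).

[tətəsˈburrə]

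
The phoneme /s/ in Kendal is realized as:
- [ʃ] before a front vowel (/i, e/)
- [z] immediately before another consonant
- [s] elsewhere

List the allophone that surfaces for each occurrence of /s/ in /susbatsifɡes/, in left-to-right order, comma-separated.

Occurrence 1 (position 1): no conditioning environment matches → elsewhere allophone [s].
Occurrence 2 (position 3): immediately before another consonant → [z].
Occurrence 3 (position 7): before a front vowel (/i, e/) → [ʃ].
Occurrence 4 (position 12): no conditioning environment matches → elsewhere allophone [s].

[s], [z], [ʃ], [s]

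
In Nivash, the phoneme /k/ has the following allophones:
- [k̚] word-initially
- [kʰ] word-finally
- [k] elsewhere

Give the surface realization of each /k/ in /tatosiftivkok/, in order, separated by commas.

Occurrence 1 (position 11): no conditioning environment matches → elsewhere allophone [k].
Occurrence 2 (position 13): word-finally → [kʰ].

[k], [kʰ]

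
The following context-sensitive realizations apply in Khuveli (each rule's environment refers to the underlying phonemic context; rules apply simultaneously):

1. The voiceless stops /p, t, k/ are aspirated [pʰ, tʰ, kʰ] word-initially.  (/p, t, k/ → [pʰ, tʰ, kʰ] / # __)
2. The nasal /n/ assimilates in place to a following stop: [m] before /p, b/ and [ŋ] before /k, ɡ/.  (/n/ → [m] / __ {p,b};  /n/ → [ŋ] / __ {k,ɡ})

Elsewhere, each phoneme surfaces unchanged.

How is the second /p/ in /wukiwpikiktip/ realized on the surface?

/p/ — word-final; rule 1 does not apply here → [p].

[p]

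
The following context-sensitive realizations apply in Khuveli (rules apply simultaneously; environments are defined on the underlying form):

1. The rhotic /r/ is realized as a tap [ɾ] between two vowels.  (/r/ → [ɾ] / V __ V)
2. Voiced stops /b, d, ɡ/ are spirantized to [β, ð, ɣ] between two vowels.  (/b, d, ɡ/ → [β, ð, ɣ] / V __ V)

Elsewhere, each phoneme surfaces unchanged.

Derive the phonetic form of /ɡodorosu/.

/ɡ/ (word-initial) fails the environment for rule 2, so it stays [ɡ].
/o/ — not in any rule's target class → [o].
/d/ (between /o/ and /o/): between two vowels, so rule 2 applies → [ð].
/o/ stays [o].
/r/ meets the environment for rule 1 (between two vowels) → [ɾ].
/o/ stays [o].
/s/ stays [s].
/u/ (word-final): no rule targets it → [u].

[ɡoðoɾosu]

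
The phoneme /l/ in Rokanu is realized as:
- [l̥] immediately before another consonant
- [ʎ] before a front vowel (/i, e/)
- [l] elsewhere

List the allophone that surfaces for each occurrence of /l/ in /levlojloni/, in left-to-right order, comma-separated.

[ʎ], [l], [l]

Occurrence 1 (position 1): before a front vowel (/i, e/) → [ʎ].
Occurrence 2 (position 4): no conditioning environment matches → elsewhere allophone [l].
Occurrence 3 (position 7): no conditioning environment matches → elsewhere allophone [l].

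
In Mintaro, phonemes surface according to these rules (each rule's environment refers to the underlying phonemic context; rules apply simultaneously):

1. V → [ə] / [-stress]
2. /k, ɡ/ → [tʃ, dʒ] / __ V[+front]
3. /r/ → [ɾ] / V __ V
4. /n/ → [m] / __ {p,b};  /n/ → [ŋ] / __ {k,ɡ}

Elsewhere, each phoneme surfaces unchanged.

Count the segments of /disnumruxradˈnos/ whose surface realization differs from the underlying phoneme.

Segments that undergo a rule: /i/ → [ə] (rule 1); /u/ → [ə] (rule 1); /u/ → [ə] (rule 1); /a/ → [ə] (rule 1).
All other segments surface unchanged.

4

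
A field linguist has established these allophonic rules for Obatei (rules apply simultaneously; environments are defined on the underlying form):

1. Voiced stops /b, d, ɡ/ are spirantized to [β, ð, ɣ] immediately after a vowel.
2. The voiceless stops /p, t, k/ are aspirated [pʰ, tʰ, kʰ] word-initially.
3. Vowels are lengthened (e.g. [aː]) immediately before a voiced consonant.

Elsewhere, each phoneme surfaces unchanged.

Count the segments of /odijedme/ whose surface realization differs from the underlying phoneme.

Segments that undergo a rule: /o/ → [oː] (rule 3); /d/ → [ð] (rule 1); /i/ → [iː] (rule 3); /e/ → [eː] (rule 3); /d/ → [ð] (rule 1).
All other segments surface unchanged.

5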